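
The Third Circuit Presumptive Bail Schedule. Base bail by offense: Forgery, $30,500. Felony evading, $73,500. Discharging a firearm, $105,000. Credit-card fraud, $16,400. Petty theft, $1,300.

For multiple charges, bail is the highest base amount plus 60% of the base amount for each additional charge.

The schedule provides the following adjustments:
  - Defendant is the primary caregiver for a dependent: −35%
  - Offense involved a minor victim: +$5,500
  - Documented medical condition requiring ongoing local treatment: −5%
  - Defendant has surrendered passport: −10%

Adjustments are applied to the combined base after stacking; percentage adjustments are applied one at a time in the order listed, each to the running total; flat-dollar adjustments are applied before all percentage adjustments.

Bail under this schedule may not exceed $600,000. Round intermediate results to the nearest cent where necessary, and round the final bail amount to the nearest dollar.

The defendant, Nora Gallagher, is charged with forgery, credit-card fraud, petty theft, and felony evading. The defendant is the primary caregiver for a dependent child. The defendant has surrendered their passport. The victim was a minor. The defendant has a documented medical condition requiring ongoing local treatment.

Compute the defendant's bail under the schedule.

$59,977

Base amounts from the schedule: forgery $30,500; credit-card fraud $16,400; petty theft $1,300; felony evading $73,500.
Stacking rule: highest base plus 60% of each additional charge. Highest is felony evading at $73,500. Additional: $30,500 × 60% = $18,300; $16,400 × 60% = $9,840; $1,300 × 60% = $780. Combined base = $73,500 + $28,920 = $102,420.
Offense involved a minor victim (+$5,500 flat): $102,420 + $5,500 = $107,920.
Defendant is the primary caregiver for a dependent (−35%): $107,920 × 0.65 = $70,148.
Documented medical condition requiring ongoing local treatment (−5%): $70,148 × 0.95 = $66,640.60.
Defendant has surrendered passport (−10%): $66,640.60 × 0.9 = $59,976.54.
$59,976.54 is within the $600,000 maximum.
Rounded to the nearest dollar: $59,977.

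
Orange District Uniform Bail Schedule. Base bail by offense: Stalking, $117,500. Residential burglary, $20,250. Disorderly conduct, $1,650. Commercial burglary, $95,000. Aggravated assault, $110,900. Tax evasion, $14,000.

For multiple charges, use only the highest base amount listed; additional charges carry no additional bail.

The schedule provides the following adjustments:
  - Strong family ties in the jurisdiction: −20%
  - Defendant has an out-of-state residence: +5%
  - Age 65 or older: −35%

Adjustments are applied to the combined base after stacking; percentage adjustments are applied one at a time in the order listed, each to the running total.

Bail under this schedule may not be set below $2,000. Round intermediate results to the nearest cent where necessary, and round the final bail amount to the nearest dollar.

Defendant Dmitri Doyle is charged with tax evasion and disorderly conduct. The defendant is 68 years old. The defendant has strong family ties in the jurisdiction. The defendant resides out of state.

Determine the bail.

Base amounts from the schedule: tax evasion $14,000; disorderly conduct $1,650.
Stacking rule: use the highest base only. Highest is tax evasion at $14,000. Combined base = $14,000.
Strong family ties in the jurisdiction (−20%): $14,000 × 0.8 = $11,200.
Defendant has an out-of-state residence (+5%): $11,200 × 1.05 = $11,760.
Age 65 or older (−35%): $11,760 × 0.65 = $7,644.
$7,644 is at or above the $2,000 minimum.

$7,644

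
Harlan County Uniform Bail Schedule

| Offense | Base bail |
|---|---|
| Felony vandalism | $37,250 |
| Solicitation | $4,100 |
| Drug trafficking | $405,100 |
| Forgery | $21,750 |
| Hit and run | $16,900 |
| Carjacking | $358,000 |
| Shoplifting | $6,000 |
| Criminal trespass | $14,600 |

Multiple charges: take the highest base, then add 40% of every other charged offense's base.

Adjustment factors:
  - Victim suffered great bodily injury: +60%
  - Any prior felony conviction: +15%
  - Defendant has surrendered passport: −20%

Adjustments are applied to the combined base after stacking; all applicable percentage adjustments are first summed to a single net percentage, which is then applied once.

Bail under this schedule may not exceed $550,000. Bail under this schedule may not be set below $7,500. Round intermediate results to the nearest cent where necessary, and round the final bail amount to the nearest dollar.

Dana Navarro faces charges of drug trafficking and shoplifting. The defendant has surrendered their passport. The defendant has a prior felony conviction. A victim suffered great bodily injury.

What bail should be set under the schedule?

$550,000

Base amounts from the schedule: drug trafficking $405,100; shoplifting $6,000.
Stacking rule: highest base plus 40% of each additional charge. Highest is drug trafficking at $405,100. Additional: $6,000 × 40% = $2,400. Combined base = $405,100 + $2,400 = $407,500.
Net percentage adjustment: +60% +15% −20% = +55%. $407,500 × 1.55 = $631,625.
Result $631,625 exceeds the maximum of $550,000; bail is capped at $550,000.
$550,000 is at or above the $7,500 minimum.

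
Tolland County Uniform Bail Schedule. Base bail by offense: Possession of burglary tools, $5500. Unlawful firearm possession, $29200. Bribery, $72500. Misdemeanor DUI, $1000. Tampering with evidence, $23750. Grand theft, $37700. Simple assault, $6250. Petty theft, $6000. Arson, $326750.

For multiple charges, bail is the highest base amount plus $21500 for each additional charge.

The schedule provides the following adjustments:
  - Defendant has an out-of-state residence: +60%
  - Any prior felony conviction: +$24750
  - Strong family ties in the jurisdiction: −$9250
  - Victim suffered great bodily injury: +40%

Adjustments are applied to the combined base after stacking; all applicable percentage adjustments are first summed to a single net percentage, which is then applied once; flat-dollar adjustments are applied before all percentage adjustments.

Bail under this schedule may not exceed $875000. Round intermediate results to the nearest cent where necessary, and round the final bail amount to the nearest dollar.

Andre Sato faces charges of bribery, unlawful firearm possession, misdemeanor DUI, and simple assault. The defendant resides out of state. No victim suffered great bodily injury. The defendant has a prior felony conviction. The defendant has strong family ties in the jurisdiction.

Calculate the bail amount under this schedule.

Base amounts from the schedule: bribery $72500; unlawful firearm possession $29200; misdemeanor DUI $1000; simple assault $6250.
Stacking rule: highest base plus $21500 per additional charge. Highest is bribery at $72500; 3 additional charges → +$64500. Combined base = $137000.
Any prior felony conviction (+$24750 flat): $137000 + $24750 = $161750.
Strong family ties in the jurisdiction (−$9250 flat): $161750 − $9250 = $152500.
Defendant has an out-of-state residence (+60%): $152500 × 1.6 = $244000.
$244000 is within the $875000 maximum.

$244000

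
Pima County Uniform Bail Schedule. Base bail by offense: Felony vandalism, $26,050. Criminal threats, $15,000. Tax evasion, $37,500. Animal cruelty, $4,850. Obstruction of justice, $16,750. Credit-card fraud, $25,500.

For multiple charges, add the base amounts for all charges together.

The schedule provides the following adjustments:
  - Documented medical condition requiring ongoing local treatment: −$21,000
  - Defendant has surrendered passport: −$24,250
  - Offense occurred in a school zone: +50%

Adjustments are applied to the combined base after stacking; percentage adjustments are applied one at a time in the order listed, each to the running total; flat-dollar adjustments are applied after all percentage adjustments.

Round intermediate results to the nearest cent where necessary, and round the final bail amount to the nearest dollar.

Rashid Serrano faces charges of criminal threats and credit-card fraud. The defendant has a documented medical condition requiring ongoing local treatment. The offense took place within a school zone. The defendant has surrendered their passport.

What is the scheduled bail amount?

$15,500

Base amounts from the schedule: criminal threats $15,000; credit-card fraud $25,500.
Stacking rule: sum of all bases. $15,000 + $25,500 = $40,500.
Offense occurred in a school zone (+50%): $40,500 × 1.5 = $60,750.
Documented medical condition requiring ongoing local treatment (−$21,000 flat): $60,750 − $21,000 = $39,750.
Defendant has surrendered passport (−$24,250 flat): $39,750 − $24,250 = $15,500.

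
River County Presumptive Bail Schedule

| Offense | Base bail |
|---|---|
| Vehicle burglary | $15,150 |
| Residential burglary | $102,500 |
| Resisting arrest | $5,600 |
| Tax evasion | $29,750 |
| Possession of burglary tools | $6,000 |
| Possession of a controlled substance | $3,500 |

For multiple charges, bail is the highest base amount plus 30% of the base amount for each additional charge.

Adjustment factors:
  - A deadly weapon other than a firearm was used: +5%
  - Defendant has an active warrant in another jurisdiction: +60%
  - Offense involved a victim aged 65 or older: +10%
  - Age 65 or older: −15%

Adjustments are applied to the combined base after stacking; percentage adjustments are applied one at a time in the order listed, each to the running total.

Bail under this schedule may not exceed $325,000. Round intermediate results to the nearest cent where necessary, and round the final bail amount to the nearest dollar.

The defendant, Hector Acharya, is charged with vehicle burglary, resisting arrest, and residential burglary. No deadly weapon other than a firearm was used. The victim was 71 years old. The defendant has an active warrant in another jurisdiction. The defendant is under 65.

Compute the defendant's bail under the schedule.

$191,356

Base amounts from the schedule: vehicle burglary $15,150; resisting arrest $5,600; residential burglary $102,500.
Stacking rule: highest base plus 30% of each additional charge. Highest is residential burglary at $102,500. Additional: $15,150 × 30% = $4,545; $5,600 × 30% = $1,680. Combined base = $102,500 + $6,225 = $108,725.
Defendant has an active warrant in another jurisdiction (+60%): $108,725 × 1.6 = $173,960.
Offense involved a victim aged 65 or older (+10%): $173,960 × 1.1 = $191,356.
$191,356 is within the $325,000 maximum.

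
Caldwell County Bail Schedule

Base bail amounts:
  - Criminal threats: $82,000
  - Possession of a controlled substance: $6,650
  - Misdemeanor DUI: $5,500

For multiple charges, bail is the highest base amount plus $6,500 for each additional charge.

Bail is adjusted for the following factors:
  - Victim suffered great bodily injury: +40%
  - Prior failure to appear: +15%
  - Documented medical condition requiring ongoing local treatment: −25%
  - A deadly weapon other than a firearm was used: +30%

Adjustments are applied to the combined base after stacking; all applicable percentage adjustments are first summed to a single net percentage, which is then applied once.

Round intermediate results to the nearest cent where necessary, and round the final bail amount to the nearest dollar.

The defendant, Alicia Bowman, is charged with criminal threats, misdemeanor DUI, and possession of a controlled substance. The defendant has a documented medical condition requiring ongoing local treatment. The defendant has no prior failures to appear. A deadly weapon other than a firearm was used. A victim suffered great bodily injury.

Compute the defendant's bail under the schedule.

$137,750

Base amounts from the schedule: criminal threats $82,000; misdemeanor DUI $5,500; possession of a controlled substance $6,650.
Stacking rule: highest base plus $6,500 per additional charge. Highest is criminal threats at $82,000; 2 additional charges → +$13,000. Combined base = $95,000.
Net percentage adjustment: +40% −25% +30% = +45%. $95,000 × 1.45 = $137,750.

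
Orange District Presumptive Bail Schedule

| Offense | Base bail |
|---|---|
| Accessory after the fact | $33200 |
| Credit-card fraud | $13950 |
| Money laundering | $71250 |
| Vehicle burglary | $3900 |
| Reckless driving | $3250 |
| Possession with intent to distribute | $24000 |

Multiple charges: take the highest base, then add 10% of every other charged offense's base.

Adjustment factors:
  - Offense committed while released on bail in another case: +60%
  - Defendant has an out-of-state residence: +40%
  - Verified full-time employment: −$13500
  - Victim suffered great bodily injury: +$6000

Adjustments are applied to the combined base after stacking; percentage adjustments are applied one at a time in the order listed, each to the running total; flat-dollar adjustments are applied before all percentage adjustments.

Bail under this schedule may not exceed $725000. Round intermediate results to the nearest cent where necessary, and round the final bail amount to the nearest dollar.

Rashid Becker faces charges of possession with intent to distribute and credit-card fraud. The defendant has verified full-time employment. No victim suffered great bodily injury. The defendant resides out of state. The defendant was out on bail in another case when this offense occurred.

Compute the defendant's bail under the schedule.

Base amounts from the schedule: possession with intent to distribute $24000; credit-card fraud $13950.
Stacking rule: highest base plus 10% of each additional charge. Highest is possession with intent to distribute at $24000. Additional: $13950 × 10% = $1395. Combined base = $24000 + $1395 = $25395.
Verified full-time employment (−$13500 flat): $25395 − $13500 = $11895.
Offense committed while released on bail in another case (+60%): $11895 × 1.6 = $19032.
Defendant has an out-of-state residence (+40%): $19032 × 1.4 = $26644.80.
$26644.80 is within the $725000 maximum.
Rounded to the nearest dollar: $26645.

$26645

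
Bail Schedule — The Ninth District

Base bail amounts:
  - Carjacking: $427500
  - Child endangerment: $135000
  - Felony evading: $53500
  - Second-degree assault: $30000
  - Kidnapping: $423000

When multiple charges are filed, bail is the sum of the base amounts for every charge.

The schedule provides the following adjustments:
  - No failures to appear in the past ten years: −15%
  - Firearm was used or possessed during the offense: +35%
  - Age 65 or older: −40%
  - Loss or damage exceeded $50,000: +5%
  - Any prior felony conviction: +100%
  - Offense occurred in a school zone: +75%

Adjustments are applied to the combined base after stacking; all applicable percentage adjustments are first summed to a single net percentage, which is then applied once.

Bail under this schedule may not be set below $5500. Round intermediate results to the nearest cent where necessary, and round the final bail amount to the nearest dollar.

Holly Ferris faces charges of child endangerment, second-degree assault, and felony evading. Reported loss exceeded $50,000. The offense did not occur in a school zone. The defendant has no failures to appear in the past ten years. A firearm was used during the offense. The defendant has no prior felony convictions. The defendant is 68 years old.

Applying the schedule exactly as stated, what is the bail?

$185725

Base amounts from the schedule: child endangerment $135000; second-degree assault $30000; felony evading $53500.
Stacking rule: sum of all bases. $135000 + $30000 + $53500 = $218500.
Net percentage adjustment: −15% +35% −40% +5% = −15%. $218500 × 0.85 = $185725.
$185725 is at or above the $5500 minimum.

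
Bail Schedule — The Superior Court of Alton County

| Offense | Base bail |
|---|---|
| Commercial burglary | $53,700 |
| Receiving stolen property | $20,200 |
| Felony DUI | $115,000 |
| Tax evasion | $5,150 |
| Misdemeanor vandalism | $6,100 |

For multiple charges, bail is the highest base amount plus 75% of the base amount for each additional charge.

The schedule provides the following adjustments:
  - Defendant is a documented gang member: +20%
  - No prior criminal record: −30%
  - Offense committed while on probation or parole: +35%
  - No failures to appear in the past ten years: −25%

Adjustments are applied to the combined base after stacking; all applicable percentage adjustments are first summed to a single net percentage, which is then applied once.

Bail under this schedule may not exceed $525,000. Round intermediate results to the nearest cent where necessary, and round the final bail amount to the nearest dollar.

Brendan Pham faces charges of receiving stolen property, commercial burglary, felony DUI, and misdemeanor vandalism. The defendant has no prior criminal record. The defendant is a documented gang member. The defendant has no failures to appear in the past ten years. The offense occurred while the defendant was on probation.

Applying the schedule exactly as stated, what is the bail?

Base amounts from the schedule: receiving stolen property $20,200; commercial burglary $53,700; felony DUI $115,000; misdemeanor vandalism $6,100.
Stacking rule: highest base plus 75% of each additional charge. Highest is felony DUI at $115,000. Additional: $20,200 × 75% = $15,150; $53,700 × 75% = $40,275; $6,100 × 75% = $4,575. Combined base = $115,000 + $60,000 = $175,000.
Net percentage adjustment: +20% −30% +35% −25% = +0%. $175,000 × 1 = $175,000.
$175,000 is within the $525,000 maximum.

$175,000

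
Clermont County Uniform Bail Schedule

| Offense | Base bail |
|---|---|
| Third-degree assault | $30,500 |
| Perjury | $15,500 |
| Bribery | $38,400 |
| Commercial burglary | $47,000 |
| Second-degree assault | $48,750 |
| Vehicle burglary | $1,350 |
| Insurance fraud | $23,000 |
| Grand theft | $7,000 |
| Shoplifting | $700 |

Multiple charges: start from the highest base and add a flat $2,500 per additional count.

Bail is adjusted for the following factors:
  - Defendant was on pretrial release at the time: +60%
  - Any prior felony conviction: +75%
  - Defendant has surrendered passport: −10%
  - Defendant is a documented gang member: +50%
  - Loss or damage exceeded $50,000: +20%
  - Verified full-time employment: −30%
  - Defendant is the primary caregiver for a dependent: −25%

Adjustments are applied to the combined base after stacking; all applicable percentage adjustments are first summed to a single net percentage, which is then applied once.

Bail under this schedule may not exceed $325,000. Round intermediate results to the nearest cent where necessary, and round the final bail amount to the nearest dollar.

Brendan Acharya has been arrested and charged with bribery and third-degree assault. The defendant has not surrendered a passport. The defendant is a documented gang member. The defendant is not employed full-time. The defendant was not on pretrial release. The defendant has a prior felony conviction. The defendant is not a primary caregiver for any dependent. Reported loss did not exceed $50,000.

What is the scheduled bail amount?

$92,025

Base amounts from the schedule: bribery $38,400; third-degree assault $30,500.
Stacking rule: highest base plus $2,500 per additional charge. Highest is bribery at $38,400; 1 additional charge → +$2,500. Combined base = $40,900.
Net percentage adjustment: +75% +50% = +125%. $40,900 × 2.25 = $92,025.
$92,025 is within the $325,000 maximum.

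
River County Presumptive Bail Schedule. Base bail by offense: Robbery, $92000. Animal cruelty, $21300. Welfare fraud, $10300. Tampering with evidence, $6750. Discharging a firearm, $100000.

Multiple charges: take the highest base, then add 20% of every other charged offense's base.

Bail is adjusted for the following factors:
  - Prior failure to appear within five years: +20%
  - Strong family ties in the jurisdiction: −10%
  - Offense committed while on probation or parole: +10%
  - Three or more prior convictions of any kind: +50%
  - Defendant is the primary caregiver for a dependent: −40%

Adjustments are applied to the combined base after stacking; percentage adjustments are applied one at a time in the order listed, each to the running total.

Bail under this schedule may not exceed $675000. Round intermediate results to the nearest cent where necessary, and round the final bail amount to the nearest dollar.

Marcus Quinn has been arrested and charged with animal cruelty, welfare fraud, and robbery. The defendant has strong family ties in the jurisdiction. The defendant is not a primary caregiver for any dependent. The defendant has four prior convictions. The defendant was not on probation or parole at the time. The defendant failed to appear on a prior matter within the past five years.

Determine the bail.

Base amounts from the schedule: animal cruelty $21300; welfare fraud $10300; robbery $92000.
Stacking rule: highest base plus 20% of each additional charge. Highest is robbery at $92000. Additional: $21300 × 20% = $4260; $10300 × 20% = $2060. Combined base = $92000 + $6320 = $98320.
Prior failure to appear within five years (+20%): $98320 × 1.2 = $117984.
Strong family ties in the jurisdiction (−10%): $117984 × 0.9 = $106185.60.
Three or more prior convictions of any kind (+50%): $106185.60 × 1.5 = $159278.40.
$159278.40 is within the $675000 maximum.
Rounded to the nearest dollar: $159278.

$159278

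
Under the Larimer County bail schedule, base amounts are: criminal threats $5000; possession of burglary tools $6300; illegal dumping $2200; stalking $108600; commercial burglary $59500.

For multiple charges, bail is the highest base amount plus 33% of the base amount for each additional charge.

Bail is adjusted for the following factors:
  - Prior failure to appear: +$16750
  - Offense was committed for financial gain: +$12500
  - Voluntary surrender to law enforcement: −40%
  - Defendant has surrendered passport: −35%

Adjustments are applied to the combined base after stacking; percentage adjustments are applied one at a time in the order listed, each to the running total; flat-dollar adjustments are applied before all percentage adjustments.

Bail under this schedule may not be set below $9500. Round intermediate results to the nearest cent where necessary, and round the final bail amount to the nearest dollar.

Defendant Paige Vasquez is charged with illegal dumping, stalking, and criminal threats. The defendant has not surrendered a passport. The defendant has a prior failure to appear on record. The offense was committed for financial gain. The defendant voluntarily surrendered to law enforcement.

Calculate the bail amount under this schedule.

Base amounts from the schedule: illegal dumping $2200; stalking $108600; criminal threats $5000.
Stacking rule: highest base plus 33% of each additional charge. Highest is stalking at $108600. Additional: $2200 × 33% = $726; $5000 × 33% = $1650. Combined base = $108600 + $2376 = $110976.
Prior failure to appear (+$16750 flat): $110976 + $16750 = $127726.
Offense was committed for financial gain (+$12500 flat): $127726 + $12500 = $140226.
Voluntary surrender to law enforcement (−40%): $140226 × 0.6 = $84135.60.
$84135.60 is at or above the $9500 minimum.
Rounded to the nearest dollar: $84136.

$84136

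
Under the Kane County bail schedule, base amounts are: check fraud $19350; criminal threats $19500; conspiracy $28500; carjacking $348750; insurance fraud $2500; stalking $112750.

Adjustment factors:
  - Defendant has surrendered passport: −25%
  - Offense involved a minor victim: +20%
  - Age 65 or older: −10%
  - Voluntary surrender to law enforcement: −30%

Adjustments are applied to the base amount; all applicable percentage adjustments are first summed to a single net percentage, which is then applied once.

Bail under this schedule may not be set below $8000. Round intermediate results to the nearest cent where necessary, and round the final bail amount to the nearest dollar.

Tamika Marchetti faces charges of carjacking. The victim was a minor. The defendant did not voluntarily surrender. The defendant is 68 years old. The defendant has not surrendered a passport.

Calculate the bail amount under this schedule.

Base amounts from the schedule: carjacking $348750.
Single charge. Combined base = $348750.
Net percentage adjustment: +20% −10% = +10%. $348750 × 1.1 = $383625.
$383625 is at or above the $8000 minimum.

$383625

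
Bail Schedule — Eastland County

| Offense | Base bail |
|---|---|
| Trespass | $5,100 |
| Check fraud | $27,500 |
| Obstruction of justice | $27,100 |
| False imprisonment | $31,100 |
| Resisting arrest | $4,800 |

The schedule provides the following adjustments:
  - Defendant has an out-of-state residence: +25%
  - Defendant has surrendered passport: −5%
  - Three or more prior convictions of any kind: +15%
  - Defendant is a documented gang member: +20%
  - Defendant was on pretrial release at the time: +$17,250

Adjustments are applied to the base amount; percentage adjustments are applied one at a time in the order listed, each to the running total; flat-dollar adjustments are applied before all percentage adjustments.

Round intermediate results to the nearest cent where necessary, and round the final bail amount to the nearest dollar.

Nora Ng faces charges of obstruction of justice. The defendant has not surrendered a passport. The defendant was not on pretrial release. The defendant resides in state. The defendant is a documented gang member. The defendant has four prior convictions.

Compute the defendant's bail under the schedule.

Base amounts from the schedule: obstruction of justice $27,100.
Single charge. Combined base = $27,100.
Three or more prior convictions of any kind (+15%): $27,100 × 1.15 = $31,165.
Defendant is a documented gang member (+20%): $31,165 × 1.2 = $37,398.

$37,398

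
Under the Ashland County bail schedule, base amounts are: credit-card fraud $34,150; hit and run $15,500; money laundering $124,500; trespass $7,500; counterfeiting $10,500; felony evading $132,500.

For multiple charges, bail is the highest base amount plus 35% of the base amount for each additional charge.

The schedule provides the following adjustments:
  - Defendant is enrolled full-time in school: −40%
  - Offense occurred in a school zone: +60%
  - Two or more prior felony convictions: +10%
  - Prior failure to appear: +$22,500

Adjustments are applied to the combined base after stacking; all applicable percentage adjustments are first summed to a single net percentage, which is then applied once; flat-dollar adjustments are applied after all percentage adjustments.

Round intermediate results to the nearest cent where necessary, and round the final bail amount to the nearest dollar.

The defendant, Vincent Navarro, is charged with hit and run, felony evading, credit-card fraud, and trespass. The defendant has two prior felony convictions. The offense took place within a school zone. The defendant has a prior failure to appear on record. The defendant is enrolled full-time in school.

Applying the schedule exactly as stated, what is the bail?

Base amounts from the schedule: hit and run $15,500; felony evading $132,500; credit-card fraud $34,150; trespass $7,500.
Stacking rule: highest base plus 35% of each additional charge. Highest is felony evading at $132,500. Additional: $15,500 × 35% = $5,425; $34,150 × 35% = $11,952.50; $7,500 × 35% = $2,625. Combined base = $132,500 + $20,002.50 = $152,502.50.
Net percentage adjustment: −40% +60% +10% = +30%. $152,502.50 × 1.3 = $198,253.25.
Prior failure to appear (+$22,500 flat): $198,253.25 + $22,500 = $220,753.25.
Rounded to the nearest dollar: $220,753.

$220,753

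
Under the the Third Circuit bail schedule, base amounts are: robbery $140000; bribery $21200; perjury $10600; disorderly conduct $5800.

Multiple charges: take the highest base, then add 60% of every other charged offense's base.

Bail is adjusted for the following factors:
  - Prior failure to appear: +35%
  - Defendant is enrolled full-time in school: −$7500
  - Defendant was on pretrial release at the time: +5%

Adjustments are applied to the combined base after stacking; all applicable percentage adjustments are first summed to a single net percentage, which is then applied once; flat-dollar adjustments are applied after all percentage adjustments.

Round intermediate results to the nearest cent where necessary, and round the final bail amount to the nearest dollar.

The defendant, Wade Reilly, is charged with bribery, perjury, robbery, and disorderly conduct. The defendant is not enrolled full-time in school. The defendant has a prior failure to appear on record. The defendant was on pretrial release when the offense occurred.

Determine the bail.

$227584

Base amounts from the schedule: bribery $21200; perjury $10600; robbery $140000; disorderly conduct $5800.
Stacking rule: highest base plus 60% of each additional charge. Highest is robbery at $140000. Additional: $21200 × 60% = $12720; $10600 × 60% = $6360; $5800 × 60% = $3480. Combined base = $140000 + $22560 = $162560.
Net percentage adjustment: +35% +5% = +40%. $162560 × 1.4 = $227584.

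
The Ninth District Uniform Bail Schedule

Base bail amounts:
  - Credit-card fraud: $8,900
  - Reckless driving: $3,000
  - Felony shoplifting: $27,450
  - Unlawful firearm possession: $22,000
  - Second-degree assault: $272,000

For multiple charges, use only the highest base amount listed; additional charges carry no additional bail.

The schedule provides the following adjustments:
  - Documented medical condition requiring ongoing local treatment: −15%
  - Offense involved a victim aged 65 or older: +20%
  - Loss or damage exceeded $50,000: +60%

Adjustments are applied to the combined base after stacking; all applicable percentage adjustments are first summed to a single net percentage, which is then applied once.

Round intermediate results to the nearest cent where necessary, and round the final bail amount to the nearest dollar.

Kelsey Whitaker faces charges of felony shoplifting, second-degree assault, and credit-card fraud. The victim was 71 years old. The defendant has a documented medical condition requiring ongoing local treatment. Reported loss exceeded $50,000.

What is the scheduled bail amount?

Base amounts from the schedule: felony shoplifting $27,450; second-degree assault $272,000; credit-card fraud $8,900.
Stacking rule: use the highest base only. Highest is second-degree assault at $272,000. Combined base = $272,000.
Net percentage adjustment: −15% +20% +60% = +65%. $272,000 × 1.65 = $448,800.

$448,800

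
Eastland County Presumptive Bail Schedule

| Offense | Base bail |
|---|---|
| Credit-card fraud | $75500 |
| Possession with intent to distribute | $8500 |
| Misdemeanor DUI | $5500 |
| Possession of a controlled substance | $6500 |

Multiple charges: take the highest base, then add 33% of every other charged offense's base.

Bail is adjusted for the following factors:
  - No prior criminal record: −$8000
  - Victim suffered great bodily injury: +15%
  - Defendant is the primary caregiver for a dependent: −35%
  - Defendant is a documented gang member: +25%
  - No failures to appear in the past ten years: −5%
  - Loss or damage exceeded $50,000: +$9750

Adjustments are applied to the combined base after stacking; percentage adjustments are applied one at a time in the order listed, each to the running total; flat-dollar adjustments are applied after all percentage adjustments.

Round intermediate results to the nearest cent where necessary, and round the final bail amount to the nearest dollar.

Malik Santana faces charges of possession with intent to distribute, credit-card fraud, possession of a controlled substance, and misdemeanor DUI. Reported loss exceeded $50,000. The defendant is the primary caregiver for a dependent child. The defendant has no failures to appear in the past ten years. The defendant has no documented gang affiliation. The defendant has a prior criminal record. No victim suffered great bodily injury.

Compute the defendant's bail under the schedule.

$60549

Base amounts from the schedule: possession with intent to distribute $8500; credit-card fraud $75500; possession of a controlled substance $6500; misdemeanor DUI $5500.
Stacking rule: highest base plus 33% of each additional charge. Highest is credit-card fraud at $75500. Additional: $8500 × 33% = $2805; $6500 × 33% = $2145; $5500 × 33% = $1815. Combined base = $75500 + $6765 = $82265.
Defendant is the primary caregiver for a dependent (−35%): $82265 × 0.65 = $53472.25.
No failures to appear in the past ten years (−5%): $53472.25 × 0.95 = $50798.64.
Loss or damage exceeded $50,000 (+$9750 flat): $50798.64 + $9750 = $60548.64.
Rounded to the nearest dollar: $60549.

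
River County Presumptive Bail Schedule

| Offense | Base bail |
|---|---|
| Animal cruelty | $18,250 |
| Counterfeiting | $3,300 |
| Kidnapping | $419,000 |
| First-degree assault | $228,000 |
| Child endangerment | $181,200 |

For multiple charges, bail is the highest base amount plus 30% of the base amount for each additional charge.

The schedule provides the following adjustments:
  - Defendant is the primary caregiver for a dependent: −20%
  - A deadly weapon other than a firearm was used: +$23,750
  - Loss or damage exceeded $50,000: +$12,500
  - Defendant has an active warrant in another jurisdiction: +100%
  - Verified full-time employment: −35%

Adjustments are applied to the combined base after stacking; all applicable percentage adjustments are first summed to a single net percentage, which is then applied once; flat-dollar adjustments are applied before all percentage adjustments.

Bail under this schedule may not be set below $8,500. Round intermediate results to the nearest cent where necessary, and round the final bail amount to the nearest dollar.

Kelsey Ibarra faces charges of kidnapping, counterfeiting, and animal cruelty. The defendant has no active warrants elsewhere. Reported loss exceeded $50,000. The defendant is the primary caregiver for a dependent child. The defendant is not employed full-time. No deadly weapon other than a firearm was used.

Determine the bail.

$350,372

Base amounts from the schedule: kidnapping $419,000; counterfeiting $3,300; animal cruelty $18,250.
Stacking rule: highest base plus 30% of each additional charge. Highest is kidnapping at $419,000. Additional: $3,300 × 30% = $990; $18,250 × 30% = $5,475. Combined base = $419,000 + $6,465 = $425,465.
Loss or damage exceeded $50,000 (+$12,500 flat): $425,465 + $12,500 = $437,965.
Defendant is the primary caregiver for a dependent (−20%): $437,965 × 0.8 = $350,372.
$350,372 is at or above the $8,500 minimum.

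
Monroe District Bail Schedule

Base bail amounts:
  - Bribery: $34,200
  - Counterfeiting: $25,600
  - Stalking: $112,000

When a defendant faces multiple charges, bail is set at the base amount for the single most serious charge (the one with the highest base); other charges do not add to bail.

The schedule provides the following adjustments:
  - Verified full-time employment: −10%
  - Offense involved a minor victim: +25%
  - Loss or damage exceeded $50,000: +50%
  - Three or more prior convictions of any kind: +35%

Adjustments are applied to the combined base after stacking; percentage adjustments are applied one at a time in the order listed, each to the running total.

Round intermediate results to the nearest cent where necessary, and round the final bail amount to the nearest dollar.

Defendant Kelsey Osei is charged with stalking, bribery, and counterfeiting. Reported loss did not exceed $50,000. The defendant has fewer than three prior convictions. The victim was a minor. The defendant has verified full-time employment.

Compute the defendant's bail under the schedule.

Base amounts from the schedule: stalking $112,000; bribery $34,200; counterfeiting $25,600.
Stacking rule: use the highest base only. Highest is stalking at $112,000. Combined base = $112,000.
Verified full-time employment (−10%): $112,000 × 0.9 = $100,800.
Offense involved a minor victim (+25%): $100,800 × 1.25 = $126,000.

$126,000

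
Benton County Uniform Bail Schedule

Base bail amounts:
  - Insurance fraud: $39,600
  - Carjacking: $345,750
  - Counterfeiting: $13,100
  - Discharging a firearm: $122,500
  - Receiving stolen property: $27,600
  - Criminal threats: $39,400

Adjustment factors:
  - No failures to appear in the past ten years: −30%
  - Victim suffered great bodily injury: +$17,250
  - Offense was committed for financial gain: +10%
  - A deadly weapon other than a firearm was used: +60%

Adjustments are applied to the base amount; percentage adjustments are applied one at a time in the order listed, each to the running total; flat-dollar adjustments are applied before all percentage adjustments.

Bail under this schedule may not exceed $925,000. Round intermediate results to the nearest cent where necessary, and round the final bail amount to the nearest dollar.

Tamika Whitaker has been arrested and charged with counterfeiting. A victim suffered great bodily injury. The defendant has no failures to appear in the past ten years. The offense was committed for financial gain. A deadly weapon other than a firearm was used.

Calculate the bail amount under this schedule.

Base amounts from the schedule: counterfeiting $13,100.
Single charge. Combined base = $13,100.
Victim suffered great bodily injury (+$17,250 flat): $13,100 + $17,250 = $30,350.
No failures to appear in the past ten years (−30%): $30,350 × 0.7 = $21,245.
Offense was committed for financial gain (+10%): $21,245 × 1.1 = $23,369.50.
A deadly weapon other than a firearm was used (+60%): $23,369.50 × 1.6 = $37,391.20.
$37,391.20 is within the $925,000 maximum.
Rounded to the nearest dollar: $37,391.

$37,391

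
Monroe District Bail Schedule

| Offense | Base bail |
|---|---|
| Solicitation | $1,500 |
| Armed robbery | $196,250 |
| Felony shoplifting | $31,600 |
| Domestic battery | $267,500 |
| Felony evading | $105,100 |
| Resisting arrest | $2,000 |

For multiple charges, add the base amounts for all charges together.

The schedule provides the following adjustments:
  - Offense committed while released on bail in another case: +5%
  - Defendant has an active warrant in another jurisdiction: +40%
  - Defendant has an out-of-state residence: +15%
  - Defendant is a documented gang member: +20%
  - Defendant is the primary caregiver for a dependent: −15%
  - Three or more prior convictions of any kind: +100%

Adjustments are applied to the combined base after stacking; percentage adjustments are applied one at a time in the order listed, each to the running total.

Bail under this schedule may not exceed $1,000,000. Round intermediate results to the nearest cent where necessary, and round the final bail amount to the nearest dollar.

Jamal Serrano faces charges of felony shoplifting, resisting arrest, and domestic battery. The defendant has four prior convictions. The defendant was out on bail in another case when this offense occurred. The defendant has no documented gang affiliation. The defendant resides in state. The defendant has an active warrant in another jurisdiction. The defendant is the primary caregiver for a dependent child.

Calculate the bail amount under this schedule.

$752,449

Base amounts from the schedule: felony shoplifting $31,600; resisting arrest $2,000; domestic battery $267,500.
Stacking rule: sum of all bases. $31,600 + $2,000 + $267,500 = $301,100.
Offense committed while released on bail in another case (+5%): $301,100 × 1.05 = $316,155.
Defendant has an active warrant in another jurisdiction (+40%): $316,155 × 1.4 = $442,617.
Defendant is the primary caregiver for a dependent (−15%): $442,617 × 0.85 = $376,224.45.
Three or more prior convictions of any kind (+100%): $376,224.45 × 2 = $752,448.90.
$752,448.90 is within the $1,000,000 maximum.
Rounded to the nearest dollar: $752,449.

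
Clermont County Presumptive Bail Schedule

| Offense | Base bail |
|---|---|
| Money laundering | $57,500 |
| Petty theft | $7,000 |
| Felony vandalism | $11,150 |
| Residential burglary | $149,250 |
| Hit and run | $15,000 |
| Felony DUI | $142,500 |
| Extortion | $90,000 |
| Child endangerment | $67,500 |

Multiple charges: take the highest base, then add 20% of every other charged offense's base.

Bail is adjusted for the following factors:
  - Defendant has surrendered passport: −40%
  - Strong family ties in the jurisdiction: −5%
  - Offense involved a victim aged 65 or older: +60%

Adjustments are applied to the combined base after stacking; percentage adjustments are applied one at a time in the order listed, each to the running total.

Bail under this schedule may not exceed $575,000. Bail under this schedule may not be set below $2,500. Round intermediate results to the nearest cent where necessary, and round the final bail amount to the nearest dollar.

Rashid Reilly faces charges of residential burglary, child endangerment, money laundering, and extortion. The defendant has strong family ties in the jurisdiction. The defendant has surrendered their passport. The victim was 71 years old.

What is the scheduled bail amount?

Base amounts from the schedule: residential burglary $149,250; child endangerment $67,500; money laundering $57,500; extortion $90,000.
Stacking rule: highest base plus 20% of each additional charge. Highest is residential burglary at $149,250. Additional: $67,500 × 20% = $13,500; $57,500 × 20% = $11,500; $90,000 × 20% = $18,000. Combined base = $149,250 + $43,000 = $192,250.
Defendant has surrendered passport (−40%): $192,250 × 0.6 = $115,350.
Strong family ties in the jurisdiction (−5%): $115,350 × 0.95 = $109,582.50.
Offense involved a victim aged 65 or older (+60%): $109,582.50 × 1.6 = $175,332.
$175,332 is within the $575,000 maximum.
$175,332 is at or above the $2,500 minimum.

$175,332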